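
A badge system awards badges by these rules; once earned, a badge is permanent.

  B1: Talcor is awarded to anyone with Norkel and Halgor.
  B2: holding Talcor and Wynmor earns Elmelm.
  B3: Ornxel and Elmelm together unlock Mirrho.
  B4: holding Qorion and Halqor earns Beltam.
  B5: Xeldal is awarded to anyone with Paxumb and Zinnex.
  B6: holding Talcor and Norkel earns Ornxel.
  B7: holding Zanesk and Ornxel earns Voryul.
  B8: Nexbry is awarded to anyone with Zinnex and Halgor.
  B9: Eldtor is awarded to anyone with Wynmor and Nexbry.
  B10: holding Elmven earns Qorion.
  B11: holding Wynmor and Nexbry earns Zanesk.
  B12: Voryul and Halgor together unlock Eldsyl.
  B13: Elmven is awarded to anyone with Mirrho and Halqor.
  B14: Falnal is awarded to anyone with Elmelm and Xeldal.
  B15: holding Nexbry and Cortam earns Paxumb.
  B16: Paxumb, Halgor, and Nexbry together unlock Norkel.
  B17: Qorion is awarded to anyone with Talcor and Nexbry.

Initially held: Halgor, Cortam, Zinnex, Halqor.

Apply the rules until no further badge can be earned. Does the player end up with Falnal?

No

Falnal would need Elmelm and Xeldal (B14), but Elmelm is never earned.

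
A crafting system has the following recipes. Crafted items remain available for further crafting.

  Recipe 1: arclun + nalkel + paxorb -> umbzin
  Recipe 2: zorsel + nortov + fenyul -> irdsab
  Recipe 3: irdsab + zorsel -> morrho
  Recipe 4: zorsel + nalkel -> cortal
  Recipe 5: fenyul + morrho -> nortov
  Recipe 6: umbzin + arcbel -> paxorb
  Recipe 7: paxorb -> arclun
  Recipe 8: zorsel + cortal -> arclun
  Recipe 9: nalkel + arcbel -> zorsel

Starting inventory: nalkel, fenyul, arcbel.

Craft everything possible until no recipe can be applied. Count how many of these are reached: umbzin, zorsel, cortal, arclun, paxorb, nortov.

nalkel + arcbel -> zorsel (Recipe 9).
Using Recipe 4, zorsel and nalkel make cortal.
Using Recipe 8, zorsel and cortal make arclun.
umbzin would need arclun, nalkel, and paxorb (Recipe 1), but paxorb is never obtained.
zorsel: reached.
cortal: reached.
arclun: reached.
paxorb would need umbzin and arcbel (Recipe 6), but umbzin is never obtained.
nortov would need fenyul and morrho (Recipe 5), but morrho is never obtained.
Reached: zorsel, cortal, and arclun — 3 of the 6.

3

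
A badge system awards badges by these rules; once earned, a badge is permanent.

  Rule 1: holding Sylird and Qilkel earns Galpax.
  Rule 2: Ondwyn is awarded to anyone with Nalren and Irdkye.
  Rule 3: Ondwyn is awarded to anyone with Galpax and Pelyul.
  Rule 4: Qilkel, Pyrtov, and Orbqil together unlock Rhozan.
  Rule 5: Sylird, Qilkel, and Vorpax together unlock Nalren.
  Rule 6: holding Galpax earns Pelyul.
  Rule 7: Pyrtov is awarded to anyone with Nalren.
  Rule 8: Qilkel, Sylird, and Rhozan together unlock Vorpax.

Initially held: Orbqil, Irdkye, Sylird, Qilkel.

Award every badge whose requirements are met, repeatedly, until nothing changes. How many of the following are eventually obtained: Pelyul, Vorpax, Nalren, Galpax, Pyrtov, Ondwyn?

With Sylird and Qilkel, Galpax is earned (Rule 1).
With Galpax, Pelyul is earned (Rule 6).
With Galpax and Pelyul, Ondwyn is earned (Rule 3).
Pelyul: reached.
Vorpax would need Qilkel, Sylird, and Rhozan (Rule 8), but Rhozan is never earned.
Nalren would need Sylird, Qilkel, and Vorpax (Rule 5), but Vorpax is never earned.
Galpax: reached.
Pyrtov would need Nalren (Rule 7), but Nalren is never earned.
Ondwyn: reached.
Reached: Pelyul, Galpax, and Ondwyn — 3 of the 6.

3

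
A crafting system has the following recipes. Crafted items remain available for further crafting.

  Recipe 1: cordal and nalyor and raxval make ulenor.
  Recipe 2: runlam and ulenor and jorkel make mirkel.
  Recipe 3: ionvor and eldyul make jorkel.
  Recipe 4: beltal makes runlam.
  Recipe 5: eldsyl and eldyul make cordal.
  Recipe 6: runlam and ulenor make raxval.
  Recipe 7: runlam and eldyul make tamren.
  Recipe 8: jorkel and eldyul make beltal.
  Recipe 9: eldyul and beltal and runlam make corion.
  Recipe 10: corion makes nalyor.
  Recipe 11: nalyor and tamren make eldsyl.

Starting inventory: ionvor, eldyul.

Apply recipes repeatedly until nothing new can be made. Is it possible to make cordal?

Using Recipe 3, ionvor and eldyul make jorkel.
Using Recipe 8, jorkel and eldyul make beltal.
Using Recipe 4, beltal makes runlam.
Using Recipe 9, eldyul, beltal, and runlam make corion.
Using Recipe 7, runlam and eldyul make tamren.
corion → nalyor (Recipe 10).
nalyor and tamren → eldsyl (Recipe 11).
Using Recipe 5, eldsyl and eldyul make cordal.

Yes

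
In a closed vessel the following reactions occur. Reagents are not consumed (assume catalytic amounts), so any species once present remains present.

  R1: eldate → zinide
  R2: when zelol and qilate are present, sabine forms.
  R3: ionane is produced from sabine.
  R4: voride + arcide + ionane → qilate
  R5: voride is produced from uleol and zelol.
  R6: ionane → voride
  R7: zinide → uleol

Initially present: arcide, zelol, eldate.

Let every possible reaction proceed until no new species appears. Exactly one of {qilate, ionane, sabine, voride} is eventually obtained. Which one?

eldate present → zinide forms (R1).
zinide present → uleol forms (R7).
uleol and zelol present → voride forms (R5).
qilate would need voride, arcide, and ionane (R4), but ionane never forms. sabine would need zelol and qilate (R2), but qilate never forms. ionane would need sabine (R3), but sabine never forms.

voride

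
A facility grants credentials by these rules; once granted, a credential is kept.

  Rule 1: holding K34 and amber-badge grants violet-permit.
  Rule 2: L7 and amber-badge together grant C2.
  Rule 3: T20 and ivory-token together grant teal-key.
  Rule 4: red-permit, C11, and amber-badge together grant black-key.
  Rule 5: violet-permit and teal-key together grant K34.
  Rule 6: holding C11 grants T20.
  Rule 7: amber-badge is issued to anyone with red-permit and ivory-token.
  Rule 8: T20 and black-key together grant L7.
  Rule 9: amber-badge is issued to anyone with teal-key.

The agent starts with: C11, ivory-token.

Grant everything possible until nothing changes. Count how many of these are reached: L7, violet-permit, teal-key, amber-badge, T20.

Holding C11 grants T20 (Rule 6).
Holding T20 and ivory-token grants teal-key (Rule 3).
Holding teal-key grants amber-badge (Rule 9).
L7 would need T20 and black-key (Rule 8), but black-key is never granted.
violet-permit would need K34 and amber-badge (Rule 1), but K34 is never granted.
teal-key: reached.
amber-badge: reached.
T20: reached.
Reached: teal-key, amber-badge, and T20 — 3 of the 5.

3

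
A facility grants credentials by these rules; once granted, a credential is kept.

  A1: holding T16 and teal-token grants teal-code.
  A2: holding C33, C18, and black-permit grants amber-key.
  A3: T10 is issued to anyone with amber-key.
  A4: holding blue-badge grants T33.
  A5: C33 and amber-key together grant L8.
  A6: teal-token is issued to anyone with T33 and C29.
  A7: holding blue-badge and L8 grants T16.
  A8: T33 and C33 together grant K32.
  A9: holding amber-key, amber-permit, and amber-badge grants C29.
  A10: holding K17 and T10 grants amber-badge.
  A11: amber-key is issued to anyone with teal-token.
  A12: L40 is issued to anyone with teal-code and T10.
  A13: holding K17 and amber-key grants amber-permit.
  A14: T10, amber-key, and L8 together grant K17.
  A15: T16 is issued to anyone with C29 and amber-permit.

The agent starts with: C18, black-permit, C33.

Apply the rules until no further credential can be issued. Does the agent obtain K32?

No

K32 would need T33 and C33 (A8), but T33 is never granted.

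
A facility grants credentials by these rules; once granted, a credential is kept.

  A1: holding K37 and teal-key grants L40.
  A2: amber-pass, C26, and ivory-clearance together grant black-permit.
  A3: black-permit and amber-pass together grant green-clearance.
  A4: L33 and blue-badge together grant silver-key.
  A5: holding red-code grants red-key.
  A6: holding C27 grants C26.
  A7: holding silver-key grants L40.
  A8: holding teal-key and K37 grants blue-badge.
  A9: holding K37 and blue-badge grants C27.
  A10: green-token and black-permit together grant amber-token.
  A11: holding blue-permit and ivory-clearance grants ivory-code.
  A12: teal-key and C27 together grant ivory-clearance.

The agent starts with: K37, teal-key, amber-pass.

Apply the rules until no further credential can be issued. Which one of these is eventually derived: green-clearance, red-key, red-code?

Holding teal-key and K37 grants blue-badge (A8).
Holding K37 and blue-badge grants C27 (A9).
Holding C27 grants C26 (A6).
Holding teal-key and C27 grants ivory-clearance (A12).
Holding amber-pass, C26, and ivory-clearance grants black-permit (A2).
Holding black-permit and amber-pass grants green-clearance (A3).
red-key would need red-code (A5), but red-code is never granted. No rule produces red-code, and it is not given.

green-clearance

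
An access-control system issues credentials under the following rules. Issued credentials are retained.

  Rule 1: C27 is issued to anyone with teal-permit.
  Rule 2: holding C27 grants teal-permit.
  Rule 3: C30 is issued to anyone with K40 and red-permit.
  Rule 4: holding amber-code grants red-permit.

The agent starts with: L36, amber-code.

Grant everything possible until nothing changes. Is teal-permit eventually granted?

teal-permit would need C27 (Rule 2), but C27 is never granted.

No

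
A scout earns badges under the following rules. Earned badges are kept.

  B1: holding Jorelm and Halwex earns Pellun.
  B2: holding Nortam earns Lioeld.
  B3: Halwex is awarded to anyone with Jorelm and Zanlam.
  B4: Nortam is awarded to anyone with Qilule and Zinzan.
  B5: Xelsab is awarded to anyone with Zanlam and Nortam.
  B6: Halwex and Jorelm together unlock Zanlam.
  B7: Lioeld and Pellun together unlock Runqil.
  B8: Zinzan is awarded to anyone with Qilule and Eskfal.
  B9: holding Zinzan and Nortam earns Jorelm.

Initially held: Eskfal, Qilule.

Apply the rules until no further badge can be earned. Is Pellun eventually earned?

No

Pellun would need Jorelm and Halwex (B1), but Halwex is never earned.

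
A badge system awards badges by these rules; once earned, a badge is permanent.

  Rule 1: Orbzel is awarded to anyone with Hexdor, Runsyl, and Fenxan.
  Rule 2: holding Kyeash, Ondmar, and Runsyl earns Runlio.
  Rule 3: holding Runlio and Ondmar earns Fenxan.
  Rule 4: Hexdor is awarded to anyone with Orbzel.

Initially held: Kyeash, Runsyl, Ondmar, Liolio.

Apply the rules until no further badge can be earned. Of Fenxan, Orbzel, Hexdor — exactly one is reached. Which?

With Kyeash, Ondmar, and Runsyl, Runlio is earned (Rule 2).
With Runlio and Ondmar, Fenxan is earned (Rule 3).
Orbzel would need Hexdor, Runsyl, and Fenxan (Rule 1), but Hexdor is never earned. Hexdor would need Orbzel (Rule 4), but Orbzel is never earned.

Fenxan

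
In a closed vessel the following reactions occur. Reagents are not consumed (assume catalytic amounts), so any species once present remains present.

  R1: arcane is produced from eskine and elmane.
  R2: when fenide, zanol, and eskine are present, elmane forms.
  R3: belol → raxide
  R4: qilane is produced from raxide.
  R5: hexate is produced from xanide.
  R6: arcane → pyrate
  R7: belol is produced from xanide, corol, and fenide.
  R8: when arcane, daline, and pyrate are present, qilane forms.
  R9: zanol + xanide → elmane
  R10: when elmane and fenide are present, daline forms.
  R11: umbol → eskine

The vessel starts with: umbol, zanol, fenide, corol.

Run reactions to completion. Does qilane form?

Yes

umbol present → eskine forms (R11).
fenide, zanol, and eskine present → elmane forms (R2).
elmane and fenide present → daline forms (R10).
eskine and elmane present → arcane forms (R1).
arcane present → pyrate forms (R6).
arcane, daline, and pyrate present → qilane forms (R8).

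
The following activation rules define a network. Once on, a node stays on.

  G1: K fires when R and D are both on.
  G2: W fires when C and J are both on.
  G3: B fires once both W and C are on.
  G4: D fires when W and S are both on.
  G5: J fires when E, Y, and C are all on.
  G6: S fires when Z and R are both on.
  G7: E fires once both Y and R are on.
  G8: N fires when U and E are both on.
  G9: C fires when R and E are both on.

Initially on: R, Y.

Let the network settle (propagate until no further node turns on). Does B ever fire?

Y and R are on, so E fires (G7).
R and E are on, so C fires (G9).
G5: E, Y, and C on → J on.
C and J are on, so W fires (G2).
W and C are on, so B fires (G3).

Yes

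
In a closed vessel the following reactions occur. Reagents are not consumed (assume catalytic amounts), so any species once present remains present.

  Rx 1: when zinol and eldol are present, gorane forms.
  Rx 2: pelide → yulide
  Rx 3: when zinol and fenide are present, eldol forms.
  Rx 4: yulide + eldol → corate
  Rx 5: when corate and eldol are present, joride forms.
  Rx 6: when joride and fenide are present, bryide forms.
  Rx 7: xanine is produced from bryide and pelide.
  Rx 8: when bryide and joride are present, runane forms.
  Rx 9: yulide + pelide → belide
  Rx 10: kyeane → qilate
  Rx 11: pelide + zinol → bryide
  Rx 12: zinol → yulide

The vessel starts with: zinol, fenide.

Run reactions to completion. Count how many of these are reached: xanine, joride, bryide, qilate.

zinol and fenide present → eldol forms (Rx 3).
zinol present → yulide forms (Rx 12).
yulide and eldol present → corate forms (Rx 4).
corate and eldol present → joride forms (Rx 5).
joride and fenide present → bryide forms (Rx 6).
xanine would need bryide and pelide (Rx 7), but pelide never forms.
joride: reached.
bryide: reached.
qilate would need kyeane (Rx 10), but kyeane never forms.
Reached: joride and bryide — 2 of the 4.

2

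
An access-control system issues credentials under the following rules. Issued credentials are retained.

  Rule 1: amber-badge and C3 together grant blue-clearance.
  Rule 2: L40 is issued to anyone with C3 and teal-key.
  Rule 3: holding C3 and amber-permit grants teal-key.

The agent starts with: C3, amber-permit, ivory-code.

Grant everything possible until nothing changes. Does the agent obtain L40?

Holding C3 and amber-permit grants teal-key (Rule 3).
Holding C3 and teal-key grants L40 (Rule 2).

Yes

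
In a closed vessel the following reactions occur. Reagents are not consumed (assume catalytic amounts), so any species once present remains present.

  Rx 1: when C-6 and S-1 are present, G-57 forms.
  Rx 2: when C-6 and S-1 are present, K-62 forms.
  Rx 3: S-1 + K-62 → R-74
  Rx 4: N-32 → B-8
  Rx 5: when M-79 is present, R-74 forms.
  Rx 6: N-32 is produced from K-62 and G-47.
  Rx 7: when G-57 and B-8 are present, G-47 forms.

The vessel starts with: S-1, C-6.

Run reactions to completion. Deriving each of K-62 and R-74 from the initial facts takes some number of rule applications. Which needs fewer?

K-62

K-62: C-6 and S-1 present → K-62 forms (Rx 2). [1 rule application]
R-74: C-6 and S-1 present → K-62 forms (Rx 2). S-1 and K-62 present → R-74 forms (Rx 3). [2 rule applications]
K-62 needs fewer.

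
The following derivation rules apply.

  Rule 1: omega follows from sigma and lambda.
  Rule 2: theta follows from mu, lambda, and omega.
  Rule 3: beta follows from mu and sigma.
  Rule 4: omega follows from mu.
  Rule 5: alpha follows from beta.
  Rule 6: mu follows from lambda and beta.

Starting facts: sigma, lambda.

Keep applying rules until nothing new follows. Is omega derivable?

sigma and lambda hold, so omega follows (Rule 1).

Yes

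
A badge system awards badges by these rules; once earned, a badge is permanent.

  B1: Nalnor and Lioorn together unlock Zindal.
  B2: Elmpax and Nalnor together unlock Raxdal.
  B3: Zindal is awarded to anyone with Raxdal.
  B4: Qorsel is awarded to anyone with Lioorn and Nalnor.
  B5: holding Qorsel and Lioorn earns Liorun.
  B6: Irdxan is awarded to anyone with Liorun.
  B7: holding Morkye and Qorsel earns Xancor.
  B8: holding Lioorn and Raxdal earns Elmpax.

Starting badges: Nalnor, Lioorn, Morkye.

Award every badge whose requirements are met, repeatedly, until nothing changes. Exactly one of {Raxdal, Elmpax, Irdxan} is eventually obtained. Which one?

With Lioorn and Nalnor, Qorsel is earned (B4).
With Qorsel and Lioorn, Liorun is earned (B5).
With Liorun, Irdxan is earned (B6).
Elmpax would need Lioorn and Raxdal (B8), but Raxdal is never earned. Raxdal would need Elmpax and Nalnor (B2), but Elmpax is never earned.

Irdxan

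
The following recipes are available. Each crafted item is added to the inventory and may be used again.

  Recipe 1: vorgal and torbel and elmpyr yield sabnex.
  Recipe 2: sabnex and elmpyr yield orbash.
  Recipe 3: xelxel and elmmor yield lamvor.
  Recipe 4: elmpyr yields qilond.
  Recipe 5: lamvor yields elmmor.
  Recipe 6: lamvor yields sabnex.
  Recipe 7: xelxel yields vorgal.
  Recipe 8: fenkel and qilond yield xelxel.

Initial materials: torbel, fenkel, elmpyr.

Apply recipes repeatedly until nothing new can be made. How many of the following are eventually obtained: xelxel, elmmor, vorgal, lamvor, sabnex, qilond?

4

elmpyr → qilond (Recipe 4).
Using Recipe 8, fenkel and qilond make xelxel.
xelxel → vorgal (Recipe 7).
Using Recipe 1, vorgal, torbel, and elmpyr make sabnex.
xelxel: reached.
elmmor would need lamvor (Recipe 5), but lamvor is never obtained.
vorgal: reached.
lamvor would need xelxel and elmmor (Recipe 3), but elmmor is never obtained.
sabnex: reached.
qilond: reached.
Reached: xelxel, vorgal, sabnex, and qilond — 4 of the 6.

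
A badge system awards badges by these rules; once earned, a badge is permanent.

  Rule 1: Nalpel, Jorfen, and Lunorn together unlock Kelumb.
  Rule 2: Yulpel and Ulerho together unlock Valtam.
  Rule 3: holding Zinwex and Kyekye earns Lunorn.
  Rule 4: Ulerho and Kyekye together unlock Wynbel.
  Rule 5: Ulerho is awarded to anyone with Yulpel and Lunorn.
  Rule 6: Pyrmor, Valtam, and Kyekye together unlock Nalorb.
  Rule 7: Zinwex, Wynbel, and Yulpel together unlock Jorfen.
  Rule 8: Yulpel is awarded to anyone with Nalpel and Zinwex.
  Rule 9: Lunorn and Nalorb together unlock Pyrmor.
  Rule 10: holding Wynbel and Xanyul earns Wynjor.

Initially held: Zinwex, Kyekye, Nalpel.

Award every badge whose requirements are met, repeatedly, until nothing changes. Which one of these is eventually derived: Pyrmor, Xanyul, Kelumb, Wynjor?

With Nalpel and Zinwex, Yulpel is earned (Rule 8).
With Zinwex and Kyekye, Lunorn is earned (Rule 3).
With Yulpel and Lunorn, Ulerho is earned (Rule 5).
With Ulerho and Kyekye, Wynbel is earned (Rule 4).
With Zinwex, Wynbel, and Yulpel, Jorfen is earned (Rule 7).
With Nalpel, Jorfen, and Lunorn, Kelumb is earned (Rule 1).
Pyrmor would need Lunorn and Nalorb (Rule 9), but Nalorb is never earned. Wynjor would need Wynbel and Xanyul (Rule 10), but Xanyul is never earned. No rule produces Xanyul, and it is not given.

Kelumb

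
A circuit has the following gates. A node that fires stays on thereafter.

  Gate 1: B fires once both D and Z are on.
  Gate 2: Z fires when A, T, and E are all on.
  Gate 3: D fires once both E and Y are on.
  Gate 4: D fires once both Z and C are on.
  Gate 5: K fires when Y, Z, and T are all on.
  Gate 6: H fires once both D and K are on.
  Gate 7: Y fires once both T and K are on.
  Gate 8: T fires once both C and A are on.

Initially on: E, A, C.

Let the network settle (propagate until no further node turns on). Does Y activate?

No

Y would need T and K (Gate 7), but K never turns on.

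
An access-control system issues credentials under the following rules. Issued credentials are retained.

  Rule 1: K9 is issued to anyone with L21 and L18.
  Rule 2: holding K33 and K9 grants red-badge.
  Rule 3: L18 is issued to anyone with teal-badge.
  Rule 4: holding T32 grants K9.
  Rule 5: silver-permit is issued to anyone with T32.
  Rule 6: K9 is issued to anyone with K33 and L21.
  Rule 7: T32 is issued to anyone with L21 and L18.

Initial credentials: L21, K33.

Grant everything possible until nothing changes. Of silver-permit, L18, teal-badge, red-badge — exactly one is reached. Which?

red-badge

Holding K33 and L21 grants K9 (Rule 6).
Holding K33 and K9 grants red-badge (Rule 2).
silver-permit would need T32 (Rule 5), but T32 is never granted. L18 would need teal-badge (Rule 3), but teal-badge is never granted. No rule produces teal-badge, and it is not given.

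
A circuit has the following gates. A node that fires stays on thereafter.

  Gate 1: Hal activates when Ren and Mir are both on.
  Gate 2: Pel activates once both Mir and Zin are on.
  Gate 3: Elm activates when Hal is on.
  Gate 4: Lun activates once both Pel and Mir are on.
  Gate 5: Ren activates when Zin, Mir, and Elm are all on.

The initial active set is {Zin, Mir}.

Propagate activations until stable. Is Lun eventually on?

Yes

Mir and Zin are on, so Pel activates (Gate 2).
Gate 4: Pel and Mir on → Lun on.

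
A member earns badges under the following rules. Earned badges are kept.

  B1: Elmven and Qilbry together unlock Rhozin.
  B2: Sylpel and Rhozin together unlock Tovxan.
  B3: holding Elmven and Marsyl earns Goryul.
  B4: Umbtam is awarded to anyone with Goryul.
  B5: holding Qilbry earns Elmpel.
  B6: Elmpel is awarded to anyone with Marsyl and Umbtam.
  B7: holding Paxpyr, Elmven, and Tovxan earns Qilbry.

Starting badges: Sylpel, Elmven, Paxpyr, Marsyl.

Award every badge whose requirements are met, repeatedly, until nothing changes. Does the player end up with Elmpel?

Yes

With Elmven and Marsyl, Goryul is earned (B3).
With Goryul, Umbtam is earned (B4).
With Marsyl and Umbtam, Elmpel is earned (B6).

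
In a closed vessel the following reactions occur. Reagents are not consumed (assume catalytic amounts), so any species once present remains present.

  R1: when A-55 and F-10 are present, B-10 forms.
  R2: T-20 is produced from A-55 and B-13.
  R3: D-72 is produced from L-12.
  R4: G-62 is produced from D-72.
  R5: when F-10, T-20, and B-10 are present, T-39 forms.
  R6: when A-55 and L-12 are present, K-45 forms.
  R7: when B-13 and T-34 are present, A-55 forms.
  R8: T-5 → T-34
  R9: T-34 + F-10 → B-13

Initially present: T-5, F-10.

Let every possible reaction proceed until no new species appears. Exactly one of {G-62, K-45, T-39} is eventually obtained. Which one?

T-39

T-5 present → T-34 forms (R8).
T-34 and F-10 present → B-13 forms (R9).
B-13 and T-34 present → A-55 forms (R7).
A-55 and F-10 present → B-10 forms (R1).
A-55 and B-13 present → T-20 forms (R2).
F-10, T-20, and B-10 present → T-39 forms (R5).
G-62 would need D-72 (R4), but D-72 never forms. K-45 would need A-55 and L-12 (R6), but L-12 never forms.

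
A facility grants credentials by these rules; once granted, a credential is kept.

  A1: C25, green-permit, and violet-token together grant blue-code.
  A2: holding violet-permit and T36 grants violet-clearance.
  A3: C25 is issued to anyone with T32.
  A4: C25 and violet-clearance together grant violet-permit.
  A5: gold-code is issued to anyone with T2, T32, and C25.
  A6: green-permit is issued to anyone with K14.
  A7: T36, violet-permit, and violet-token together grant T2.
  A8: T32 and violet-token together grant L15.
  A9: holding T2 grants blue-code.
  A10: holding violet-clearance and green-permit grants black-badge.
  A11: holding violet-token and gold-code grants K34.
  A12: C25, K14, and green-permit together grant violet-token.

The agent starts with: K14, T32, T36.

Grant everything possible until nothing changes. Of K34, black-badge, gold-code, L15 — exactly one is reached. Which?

L15

Holding T32 grants C25 (A3).
Holding K14 grants green-permit (A6).
Holding C25, K14, and green-permit grants violet-token (A12).
Holding T32 and violet-token grants L15 (A8).
gold-code would need T2, T32, and C25 (A5), but T2 is never granted. black-badge would need violet-clearance and green-permit (A10), but violet-clearance is never granted. K34 would need violet-token and gold-code (A11), but gold-code is never granted.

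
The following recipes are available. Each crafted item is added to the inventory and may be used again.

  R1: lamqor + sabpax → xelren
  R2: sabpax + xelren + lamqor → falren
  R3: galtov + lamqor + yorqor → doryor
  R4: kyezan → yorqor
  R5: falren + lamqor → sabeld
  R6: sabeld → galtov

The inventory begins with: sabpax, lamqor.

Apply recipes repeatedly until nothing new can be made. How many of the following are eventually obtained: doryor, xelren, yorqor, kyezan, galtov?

lamqor + sabpax → xelren (R1).
sabpax + xelren + lamqor → falren (R2).
Using R5, falren and lamqor make sabeld.
Using R6, sabeld makes galtov.
doryor would need galtov, lamqor, and yorqor (R3), but yorqor is never obtained.
xelren: reached.
yorqor would need kyezan (R4), but kyezan is never obtained.
No rule produces kyezan, and it is not given.
galtov: reached.
Reached: xelren and galtov — 2 of the 5.

2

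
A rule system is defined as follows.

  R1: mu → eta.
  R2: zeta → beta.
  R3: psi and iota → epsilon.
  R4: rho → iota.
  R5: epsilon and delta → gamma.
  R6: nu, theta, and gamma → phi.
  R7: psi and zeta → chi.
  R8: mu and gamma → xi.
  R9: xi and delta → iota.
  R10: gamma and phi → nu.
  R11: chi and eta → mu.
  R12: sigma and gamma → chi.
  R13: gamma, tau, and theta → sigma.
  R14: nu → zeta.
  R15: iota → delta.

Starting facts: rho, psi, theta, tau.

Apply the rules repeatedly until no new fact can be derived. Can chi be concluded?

Yes

rho holds, so iota follows (R4).
psi and iota hold, so epsilon follows (R3).
iota holds, so delta follows (R15).
epsilon and delta hold, so gamma follows (R5).
From gamma, tau, and theta, R13 gives sigma.
sigma and gamma hold, so chi follows (R12).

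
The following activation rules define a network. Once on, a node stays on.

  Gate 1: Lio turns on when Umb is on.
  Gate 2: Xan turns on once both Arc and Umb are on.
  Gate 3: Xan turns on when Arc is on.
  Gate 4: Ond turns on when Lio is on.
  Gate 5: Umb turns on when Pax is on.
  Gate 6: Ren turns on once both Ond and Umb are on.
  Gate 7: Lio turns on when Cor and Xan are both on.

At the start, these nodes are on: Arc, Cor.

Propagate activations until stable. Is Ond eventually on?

Gate 3: Arc on → Xan on.
Gate 7: Cor and Xan on → Lio on.
Gate 4: Lio on → Ond on.

Yes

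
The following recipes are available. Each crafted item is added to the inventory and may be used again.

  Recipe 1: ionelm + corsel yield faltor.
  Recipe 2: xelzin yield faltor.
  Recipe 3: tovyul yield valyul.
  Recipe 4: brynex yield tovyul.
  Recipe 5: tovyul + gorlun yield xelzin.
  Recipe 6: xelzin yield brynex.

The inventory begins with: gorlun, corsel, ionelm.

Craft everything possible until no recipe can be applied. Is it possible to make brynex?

brynex would need xelzin (Recipe 6), but xelzin is never obtained.

No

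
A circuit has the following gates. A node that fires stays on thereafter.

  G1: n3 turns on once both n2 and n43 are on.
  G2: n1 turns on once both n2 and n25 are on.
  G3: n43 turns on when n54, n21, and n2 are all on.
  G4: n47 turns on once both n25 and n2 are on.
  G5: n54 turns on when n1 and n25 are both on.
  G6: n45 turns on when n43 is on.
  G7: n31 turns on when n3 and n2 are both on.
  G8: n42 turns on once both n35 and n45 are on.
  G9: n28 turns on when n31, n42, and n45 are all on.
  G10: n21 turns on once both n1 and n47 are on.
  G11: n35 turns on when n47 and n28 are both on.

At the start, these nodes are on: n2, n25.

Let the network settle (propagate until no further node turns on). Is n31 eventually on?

Yes

G4: n25 and n2 on → n47 on.
n2 and n25 are on, so n1 turns on (G2).
n1 and n25 are on, so n54 turns on (G5).
G10: n1 and n47 on → n21 on.
G3: n54, n21, and n2 on → n43 on.
n2 and n43 are on, so n3 turns on (G1).
G7: n3 and n2 on → n31 on.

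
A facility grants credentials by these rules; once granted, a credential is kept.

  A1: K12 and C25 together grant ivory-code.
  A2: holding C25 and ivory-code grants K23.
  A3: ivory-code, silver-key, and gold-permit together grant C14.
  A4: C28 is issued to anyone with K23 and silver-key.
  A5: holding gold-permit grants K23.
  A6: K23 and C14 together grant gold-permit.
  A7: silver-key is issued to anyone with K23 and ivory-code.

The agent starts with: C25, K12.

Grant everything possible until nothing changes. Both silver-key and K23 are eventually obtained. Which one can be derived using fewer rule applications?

K23

K23: Holding K12 and C25 grants ivory-code (A1). Holding C25 and ivory-code grants K23 (A2). [2 rule applications]
silver-key: Holding K12 and C25 grants ivory-code (A1). Holding C25 and ivory-code grants K23 (A2). Holding K23 and ivory-code grants silver-key (A7). [3 rule applications]
K23 needs fewer.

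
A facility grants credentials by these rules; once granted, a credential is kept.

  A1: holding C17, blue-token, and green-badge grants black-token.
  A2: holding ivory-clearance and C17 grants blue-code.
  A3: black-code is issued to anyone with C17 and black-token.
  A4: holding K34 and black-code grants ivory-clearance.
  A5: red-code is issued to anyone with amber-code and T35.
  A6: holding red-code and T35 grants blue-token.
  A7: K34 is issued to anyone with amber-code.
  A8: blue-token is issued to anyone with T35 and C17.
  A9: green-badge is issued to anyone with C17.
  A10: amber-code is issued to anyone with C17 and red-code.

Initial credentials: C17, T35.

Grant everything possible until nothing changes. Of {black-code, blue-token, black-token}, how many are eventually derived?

3

Holding T35 and C17 grants blue-token (A8).
Holding C17 grants green-badge (A9).
Holding C17, blue-token, and green-badge grants black-token (A1).
Holding C17 and black-token grants black-code (A3).
black-code: reached.
blue-token: reached.
black-token: reached.
All 3 are reached.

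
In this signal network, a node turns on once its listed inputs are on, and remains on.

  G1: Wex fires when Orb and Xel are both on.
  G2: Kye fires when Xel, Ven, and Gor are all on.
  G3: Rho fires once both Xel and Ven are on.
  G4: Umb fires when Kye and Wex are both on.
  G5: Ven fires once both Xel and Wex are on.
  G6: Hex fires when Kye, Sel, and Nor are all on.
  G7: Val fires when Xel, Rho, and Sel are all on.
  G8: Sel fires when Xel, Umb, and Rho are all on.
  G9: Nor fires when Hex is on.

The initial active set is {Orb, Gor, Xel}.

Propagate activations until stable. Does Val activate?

Orb and Xel are on, so Wex fires (G1).
Xel and Wex are on, so Ven fires (G5).
Xel, Ven, and Gor are on, so Kye fires (G2).
G3: Xel and Ven on → Rho on.
Kye and Wex are on, so Umb fires (G4).
Xel, Umb, and Rho are on, so Sel fires (G8).
Xel, Rho, and Sel are on, so Val fires (G7).

Yes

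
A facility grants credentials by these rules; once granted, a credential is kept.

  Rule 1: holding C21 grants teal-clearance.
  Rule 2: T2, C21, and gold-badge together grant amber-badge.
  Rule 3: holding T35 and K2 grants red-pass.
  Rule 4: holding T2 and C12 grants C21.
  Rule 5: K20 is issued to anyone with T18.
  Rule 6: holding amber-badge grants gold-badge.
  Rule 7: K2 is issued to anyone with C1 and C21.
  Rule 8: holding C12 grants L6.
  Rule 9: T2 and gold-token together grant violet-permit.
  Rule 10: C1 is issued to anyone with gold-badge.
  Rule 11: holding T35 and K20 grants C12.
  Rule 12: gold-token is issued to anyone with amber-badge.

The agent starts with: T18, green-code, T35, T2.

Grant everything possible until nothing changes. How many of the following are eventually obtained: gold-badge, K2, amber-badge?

gold-badge would need amber-badge (Rule 6), but amber-badge is never granted.
K2 would need C1 and C21 (Rule 7), but C1 is never granted.
amber-badge would need T2, C21, and gold-badge (Rule 2), but gold-badge is never granted.
None of the 3 are reached.

0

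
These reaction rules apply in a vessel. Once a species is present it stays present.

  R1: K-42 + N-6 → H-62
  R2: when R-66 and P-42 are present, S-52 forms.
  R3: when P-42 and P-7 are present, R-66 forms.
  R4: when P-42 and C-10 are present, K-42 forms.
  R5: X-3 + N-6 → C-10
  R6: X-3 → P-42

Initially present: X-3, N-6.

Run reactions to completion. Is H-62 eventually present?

X-3 and N-6 present → C-10 forms (R5).
X-3 present → P-42 forms (R6).
P-42 and C-10 present → K-42 forms (R4).
K-42 and N-6 present → H-62 forms (R1).

Yes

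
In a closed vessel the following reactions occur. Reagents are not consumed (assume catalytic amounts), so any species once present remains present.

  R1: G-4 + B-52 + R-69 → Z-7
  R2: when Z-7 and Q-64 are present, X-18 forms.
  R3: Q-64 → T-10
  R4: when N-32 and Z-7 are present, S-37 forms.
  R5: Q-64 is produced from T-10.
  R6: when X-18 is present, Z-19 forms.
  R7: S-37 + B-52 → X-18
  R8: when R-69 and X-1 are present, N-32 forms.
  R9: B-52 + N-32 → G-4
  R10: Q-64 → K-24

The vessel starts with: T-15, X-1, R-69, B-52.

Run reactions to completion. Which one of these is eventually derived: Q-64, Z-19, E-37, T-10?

R-69 and X-1 present → N-32 forms (R8).
B-52 and N-32 present → G-4 forms (R9).
G-4, B-52, and R-69 present → Z-7 forms (R1).
N-32 and Z-7 present → S-37 forms (R4).
S-37 and B-52 present → X-18 forms (R7).
X-18 present → Z-19 forms (R6).
Q-64 would need T-10 (R5), but T-10 never forms. T-10 would need Q-64 (R3), but Q-64 never forms. No rule produces E-37, and it is not given.

Z-19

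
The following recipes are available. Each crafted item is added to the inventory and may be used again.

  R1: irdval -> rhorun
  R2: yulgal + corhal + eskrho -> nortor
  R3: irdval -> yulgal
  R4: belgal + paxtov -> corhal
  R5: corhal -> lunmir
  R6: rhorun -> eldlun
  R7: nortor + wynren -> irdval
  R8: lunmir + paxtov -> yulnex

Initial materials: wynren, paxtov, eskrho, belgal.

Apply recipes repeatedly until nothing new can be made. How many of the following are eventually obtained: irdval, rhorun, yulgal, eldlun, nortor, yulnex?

Using R4, belgal and paxtov make corhal.
corhal -> lunmir (R5).
Using R8, lunmir and paxtov make yulnex.
irdval would need nortor and wynren (R7), but nortor is never obtained.
rhorun would need irdval (R1), but irdval is never obtained.
yulgal would need irdval (R3), but irdval is never obtained.
eldlun would need rhorun (R6), but rhorun is never obtained.
nortor would need yulgal, corhal, and eskrho (R2), but yulgal is never obtained.
yulnex: reached.
Reached: yulnex — 1 of the 6.

1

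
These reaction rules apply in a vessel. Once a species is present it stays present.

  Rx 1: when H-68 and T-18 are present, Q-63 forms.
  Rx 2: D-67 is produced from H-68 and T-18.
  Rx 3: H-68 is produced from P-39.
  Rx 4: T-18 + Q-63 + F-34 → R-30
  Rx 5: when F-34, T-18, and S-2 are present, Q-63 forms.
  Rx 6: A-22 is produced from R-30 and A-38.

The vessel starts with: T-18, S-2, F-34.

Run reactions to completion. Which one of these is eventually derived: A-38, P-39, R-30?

F-34, T-18, and S-2 present → Q-63 forms (Rx 5).
T-18, Q-63, and F-34 present → R-30 forms (Rx 4).
No rule produces P-39, and it is not given. No rule produces A-38, and it is not given.

R-30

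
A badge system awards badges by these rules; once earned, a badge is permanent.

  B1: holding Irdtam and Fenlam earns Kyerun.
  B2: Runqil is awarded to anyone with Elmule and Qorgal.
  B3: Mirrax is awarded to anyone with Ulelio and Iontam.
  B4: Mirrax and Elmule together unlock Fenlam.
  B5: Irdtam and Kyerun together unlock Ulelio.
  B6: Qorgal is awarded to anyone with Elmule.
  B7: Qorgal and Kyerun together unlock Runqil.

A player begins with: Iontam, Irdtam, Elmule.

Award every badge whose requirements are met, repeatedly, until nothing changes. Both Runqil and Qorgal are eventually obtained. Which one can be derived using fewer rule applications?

Qorgal: With Elmule, Qorgal is earned (B6). [1 rule application]
Runqil: With Elmule, Qorgal is earned (B6). With Elmule and Qorgal, Runqil is earned (B2). [2 rule applications]
Qorgal needs fewer.

Qorgal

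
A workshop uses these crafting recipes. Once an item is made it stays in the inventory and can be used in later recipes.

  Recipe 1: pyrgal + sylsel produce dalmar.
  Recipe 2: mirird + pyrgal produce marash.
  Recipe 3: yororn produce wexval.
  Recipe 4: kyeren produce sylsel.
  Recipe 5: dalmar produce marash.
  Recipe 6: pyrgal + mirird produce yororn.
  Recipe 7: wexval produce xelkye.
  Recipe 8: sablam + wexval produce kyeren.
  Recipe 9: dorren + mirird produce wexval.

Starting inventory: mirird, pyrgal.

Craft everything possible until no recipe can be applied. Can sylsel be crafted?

sylsel would need kyeren (Recipe 4), but kyeren is never obtained.

No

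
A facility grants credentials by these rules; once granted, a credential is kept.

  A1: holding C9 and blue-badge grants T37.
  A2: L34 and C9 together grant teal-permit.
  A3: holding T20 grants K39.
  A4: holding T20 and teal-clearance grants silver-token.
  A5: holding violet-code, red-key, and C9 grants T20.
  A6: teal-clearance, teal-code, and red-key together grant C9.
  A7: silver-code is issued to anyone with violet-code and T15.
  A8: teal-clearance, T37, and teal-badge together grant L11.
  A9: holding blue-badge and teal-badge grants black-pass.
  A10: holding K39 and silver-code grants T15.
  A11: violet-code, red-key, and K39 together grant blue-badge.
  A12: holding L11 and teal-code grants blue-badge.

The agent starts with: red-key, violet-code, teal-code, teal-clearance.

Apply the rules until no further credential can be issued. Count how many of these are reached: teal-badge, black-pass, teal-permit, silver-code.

0

No rule produces teal-badge, and it is not given.
black-pass would need blue-badge and teal-badge (A9), but teal-badge is never granted.
teal-permit would need L34 and C9 (A2), but L34 is never granted.
silver-code would need violet-code and T15 (A7), but T15 is never granted.
None of the 4 are reached.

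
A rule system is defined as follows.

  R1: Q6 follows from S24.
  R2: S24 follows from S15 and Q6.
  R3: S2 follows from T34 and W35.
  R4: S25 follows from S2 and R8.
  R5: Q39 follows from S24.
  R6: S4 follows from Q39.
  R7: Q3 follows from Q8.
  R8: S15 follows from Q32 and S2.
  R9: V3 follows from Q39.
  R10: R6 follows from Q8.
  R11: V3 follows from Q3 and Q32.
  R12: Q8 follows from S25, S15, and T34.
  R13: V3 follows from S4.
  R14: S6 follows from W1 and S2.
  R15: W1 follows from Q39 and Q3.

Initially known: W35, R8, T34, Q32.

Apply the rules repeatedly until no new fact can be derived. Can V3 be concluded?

Yes

From T34 and W35, R3 gives S2.
From S2 and R8, R4 gives S25.
From Q32 and S2, R8 gives S15.
From S25, S15, and T34, R12 gives Q8.
From Q8, R7 gives Q3.
From Q3 and Q32, R11 gives V3.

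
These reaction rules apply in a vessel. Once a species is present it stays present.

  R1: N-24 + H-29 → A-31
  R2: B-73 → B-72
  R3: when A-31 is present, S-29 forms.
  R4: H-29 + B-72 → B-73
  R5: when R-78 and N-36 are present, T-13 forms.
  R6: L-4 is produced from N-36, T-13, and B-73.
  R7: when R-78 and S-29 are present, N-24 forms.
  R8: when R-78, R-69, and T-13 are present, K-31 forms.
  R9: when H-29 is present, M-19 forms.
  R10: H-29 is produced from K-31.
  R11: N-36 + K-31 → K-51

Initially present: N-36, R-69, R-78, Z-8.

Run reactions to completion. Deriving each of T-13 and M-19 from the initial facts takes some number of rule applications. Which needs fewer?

T-13

T-13: R-78 and N-36 present → T-13 forms (R5). [1 rule application]
M-19: R-78 and N-36 present → T-13 forms (R5). R-78, R-69, and T-13 present → K-31 forms (R8). K-31 present → H-29 forms (R10). H-29 present → M-19 forms (R9). [4 rule applications]
T-13 needs fewer.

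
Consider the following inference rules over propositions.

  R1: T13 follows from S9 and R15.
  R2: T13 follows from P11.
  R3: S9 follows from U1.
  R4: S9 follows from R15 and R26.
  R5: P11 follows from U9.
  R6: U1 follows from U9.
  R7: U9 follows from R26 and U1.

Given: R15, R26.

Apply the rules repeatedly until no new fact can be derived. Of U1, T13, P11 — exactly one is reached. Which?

From R15 and R26, R4 gives S9.
From S9 and R15, R1 gives T13.
U1 would need U9 (R6), but U9 is never established. P11 would need U9 (R5), but U9 is never established.

T13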